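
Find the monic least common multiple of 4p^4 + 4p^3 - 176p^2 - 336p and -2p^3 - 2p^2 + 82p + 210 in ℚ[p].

p^6 + 9p^5 - 21p^4 - 421p^3 - 1332p^2 - 1260p

By polynomial division,
  4p^4 + 4p^3 - 176p^2 - 336p = (-2p)(-2p^3 - 2p^2 + 82p + 210) + (-12p^2 + 84p)
  -2p^3 - 2p^2 + 82p + 210 = ((1/6)p + 4/3)(-12p^2 + 84p) + (-30p + 210)
  -12p^2 + 84p = ((2/5)p)(-30p + 210) + (0)
Last nonzero remainder: -30p + 210. Dividing through by -30 gives the monic gcd p - 7.
Then lcm(f, g) = f·g / gcd(f, g); expanding and making the result monic gives the answer.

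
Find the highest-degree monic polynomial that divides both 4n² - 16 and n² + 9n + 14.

n + 2

Repeated division with remainder:
  4n² - 16 = (4)(n² + 9n + 14) + (-36n - 72)
  n² + 9n + 14 = (-(1/36)n - 7/36)(-36n - 72) + (0)
Last nonzero remainder: -36n - 72. Dividing through by -36 gives the monic gcd n + 2.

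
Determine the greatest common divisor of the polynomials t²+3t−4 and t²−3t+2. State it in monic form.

t−1

Apply the Euclidean algorithm:
  t²+3t−4 = (t²−3t+2) + (6t−6)
  t²−3t+2 = ((1/6)t−1/3)(6t−6) + (0)
Last nonzero remainder: 6t−6. Dividing through by 6 gives the monic gcd t−1.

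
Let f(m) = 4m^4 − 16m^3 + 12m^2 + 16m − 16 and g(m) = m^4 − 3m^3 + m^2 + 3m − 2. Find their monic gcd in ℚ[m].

By polynomial division,
  4m^4 − 16m^3 + 12m^2 + 16m − 16 = (4)(m^4 − 3m^3 + m^2 + 3m − 2) + (−4m^3 + 8m^2 + 4m − 8)
  m^4 − 3m^3 + m^2 + 3m − 2 = (−(1/4)m + 1/4)(−4m^3 + 8m^2 + 4m − 8) + (0)
Last nonzero remainder: −4m^3 + 8m^2 + 4m − 8. Dividing through by −4 gives the monic gcd m^3 − 2m^2 − m + 2.

m^3 − 2m^2 − m + 2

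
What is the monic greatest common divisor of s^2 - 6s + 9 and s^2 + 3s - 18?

Euclidean algorithm in ℚ[s]:
  s^2 - 6s + 9 = (s^2 + 3s - 18) + (-9s + 27)
  s^2 + 3s - 18 = (-(1/9)s - 2/3)(-9s + 27) + (0)
Last nonzero remainder: -9s + 27. Dividing through by -9 gives the monic gcd s - 3.

s - 3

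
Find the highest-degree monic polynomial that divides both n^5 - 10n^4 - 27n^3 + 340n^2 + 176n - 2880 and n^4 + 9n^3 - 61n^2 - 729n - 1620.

Euclidean algorithm in ℚ[n]:
  n^5 - 10n^4 - 27n^3 + 340n^2 + 176n - 2880 = (n - 19)(n^4 + 9n^3 - 61n^2 - 729n - 1620) + (205n^3 - 90n^2 - 12055n - 33660)
  n^4 + 9n^3 - 61n^2 - 729n - 1620 = ((1/205)n + 387/8405)(205n^3 - 90n^2 - 12055n - 33660) + ((3276/1681)n^2 - (16380/1681)n - 117936/1681)
  205n^3 - 90n^2 - 12055n - 33660 = ((344605/3276)n + 1571735/3276)((3276/1681)n^2 - (16380/1681)n - 117936/1681) + (0)
Last nonzero remainder: (3276/1681)n^2 - (16380/1681)n - 117936/1681. Dividing through by 3276/1681 gives the monic gcd n^2 - 5n - 36.

n^2 - 5n - 36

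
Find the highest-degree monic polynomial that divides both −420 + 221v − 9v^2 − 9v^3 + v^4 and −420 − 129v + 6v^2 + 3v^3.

Euclidean algorithm in ℚ[v]:
  v^4 − 9v^3 − 9v^2 + 221v − 420 = ((1/3)v − 11/3)(3v^3 + 6v^2 − 129v − 420) + (56v^2 − 112v − 1960)
  3v^3 + 6v^2 − 129v − 420 = ((3/56)v + 3/14)(56v^2 − 112v − 1960) + (0)
Last nonzero remainder: 56v^2 − 112v − 1960. Dividing through by 56 gives the monic gcd v^2 − 2v − 35.

−35 − 2v + v^2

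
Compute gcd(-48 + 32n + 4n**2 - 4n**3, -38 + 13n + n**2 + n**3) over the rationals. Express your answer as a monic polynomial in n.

Apply the Euclidean algorithm:
  -4n**3 + 4n**2 + 32n - 48 = (-4)(n**3 + n**2 + 13n - 38) + (8n**2 + 84n - 200)
  n**3 + n**2 + 13n - 38 = ((1/8)n - 19/16)(8n**2 + 84n - 200) + ((551/4)n - 551/2)
  8n**2 + 84n - 200 = ((32/551)n + 400/551)((551/4)n - 551/2) + (0)
Last nonzero remainder: (551/4)n - 551/2. Dividing through by 551/4 gives the monic gcd n - 2.

-2 + n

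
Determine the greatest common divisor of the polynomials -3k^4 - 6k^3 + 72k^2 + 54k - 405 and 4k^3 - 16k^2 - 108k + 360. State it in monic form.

By polynomial division,
  -3k^4 - 6k^3 + 72k^2 + 54k - 405 = (-(3/4)k - 9/2)(4k^3 - 16k^2 - 108k + 360) + (-81k^2 - 162k + 1215)
  4k^3 - 16k^2 - 108k + 360 = (-(4/81)k + 8/27)(-81k^2 - 162k + 1215) + (0)
Last nonzero remainder: -81k^2 - 162k + 1215. Dividing through by -81 gives the monic gcd k^2 + 2k - 15.

k^2 + 2k - 15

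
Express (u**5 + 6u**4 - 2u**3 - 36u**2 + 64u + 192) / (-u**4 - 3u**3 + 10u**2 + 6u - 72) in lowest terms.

(-u**2 - 6u - 8)/(u + 3)

Apply the Euclidean algorithm:
  u**5 + 6u**4 - 2u**3 - 36u**2 + 64u + 192 = (-u - 3)(-u**4 - 3u**3 + 10u**2 + 6u - 72) + (-u**3 + 10u - 24)
  -u**4 - 3u**3 + 10u**2 + 6u - 72 = (u + 3)(-u**3 + 10u - 24) + (0)
Last nonzero remainder: -u**3 + 10u - 24. Dividing through by -1 gives the monic gcd u**3 - 10u + 24.
Cancel u**3 - 10u + 24 from numerator and denominator to get the reduced form.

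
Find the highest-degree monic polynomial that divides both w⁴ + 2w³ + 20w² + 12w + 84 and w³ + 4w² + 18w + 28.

w² + 2w + 14

Euclidean algorithm in ℚ[w]:
  w⁴ + 2w³ + 20w² + 12w + 84 = (w - 2)(w³ + 4w² + 18w + 28) + (10w² + 20w + 140)
  w³ + 4w² + 18w + 28 = ((1/10)w + 1/5)(10w² + 20w + 140) + (0)
Last nonzero remainder: 10w² + 20w + 140. Dividing through by 10 gives the monic gcd w² + 2w + 14.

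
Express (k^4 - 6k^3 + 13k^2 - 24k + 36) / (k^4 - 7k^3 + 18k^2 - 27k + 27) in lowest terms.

(k^2 + 4)/(k^2 - k + 3)

Euclidean algorithm in ℚ[k]:
  k^4 - 6k^3 + 13k^2 - 24k + 36 = (k^4 - 7k^3 + 18k^2 - 27k + 27) + (k^3 - 5k^2 + 3k + 9)
  k^4 - 7k^3 + 18k^2 - 27k + 27 = (k - 2)(k^3 - 5k^2 + 3k + 9) + (5k^2 - 30k + 45)
  k^3 - 5k^2 + 3k + 9 = ((1/5)k + 1/5)(5k^2 - 30k + 45) + (0)
Last nonzero remainder: 5k^2 - 30k + 45. Dividing through by 5 gives the monic gcd k^2 - 6k + 9.
Cancel k^2 - 6k + 9 from numerator and denominator to get the reduced form.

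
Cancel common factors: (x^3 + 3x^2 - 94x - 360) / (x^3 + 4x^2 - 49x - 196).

(x^2 - x - 90)/(x^2 - 49)

Euclidean algorithm in ℚ[x]:
  x^3 + 3x^2 - 94x - 360 = (x^3 + 4x^2 - 49x - 196) + (-x^2 - 45x - 164)
  x^3 + 4x^2 - 49x - 196 = (-x + 41)(-x^2 - 45x - 164) + (1632x + 6528)
  -x^2 - 45x - 164 = (-(1/1632)x - 41/1632)(1632x + 6528) + (0)
Last nonzero remainder: 1632x + 6528. Dividing through by 1632 gives the monic gcd x + 4.
Cancel x + 4 from numerator and denominator to get the reduced form.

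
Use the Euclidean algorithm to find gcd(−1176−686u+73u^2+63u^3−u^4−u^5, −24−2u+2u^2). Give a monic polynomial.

−12−u+u^2

By polynomial division,
  −u^5−u^4+63u^3+73u^2−686u−1176 = (−(1/2)u^3−u^2+(49/2)u+49)(2u^2−2u−24) + (0)
Last nonzero remainder: 2u^2−2u−24. Dividing through by 2 gives the monic gcd u^2−u−12.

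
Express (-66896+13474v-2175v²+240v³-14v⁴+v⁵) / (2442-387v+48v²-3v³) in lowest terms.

(904-121v+9v²-v³)/(-33+3v)

By polynomial division,
  v⁵-14v⁴+240v³-2175v²+13474v-66896 = (-(1/3)v²-(2/3)v-143/3)(-3v³+48v²-387v+2442) + (669v²-3345v+49506)
  -3v³+48v²-387v+2442 = (-(1/223)v+11/223)(669v²-3345v+49506) + (0)
Last nonzero remainder: 669v²-3345v+49506. Dividing through by 669 gives the monic gcd v²-5v+74.
Cancel v²-5v+74 from numerator and denominator to get the reduced form.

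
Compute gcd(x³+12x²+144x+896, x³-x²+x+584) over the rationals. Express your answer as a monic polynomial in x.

Apply the Euclidean algorithm:
  x³+12x²+144x+896 = (x³-x²+x+584) + (13x²+143x+312)
  x³-x²+x+584 = ((1/13)x-12/13)(13x²+143x+312) + (109x+872)
  13x²+143x+312 = ((13/109)x+39/109)(109x+872) + (0)
Last nonzero remainder: 109x+872. Dividing through by 109 gives the monic gcd x+8.

x+8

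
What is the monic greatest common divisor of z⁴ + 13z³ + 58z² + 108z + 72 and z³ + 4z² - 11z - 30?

z + 2

Apply the Euclidean algorithm:
  z⁴ + 13z³ + 58z² + 108z + 72 = (z + 9)(z³ + 4z² - 11z - 30) + (33z² + 237z + 342)
  z³ + 4z² - 11z - 30 = ((1/33)z - 35/363)(33z² + 237z + 342) + ((180/121)z + 360/121)
  33z² + 237z + 342 = ((1331/60)z + 2299/20)((180/121)z + 360/121) + (0)
Last nonzero remainder: (180/121)z + 360/121. Dividing through by 180/121 gives the monic gcd z + 2.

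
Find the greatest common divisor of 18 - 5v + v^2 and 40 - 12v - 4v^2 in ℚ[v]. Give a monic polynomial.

By polynomial division,
  v^2 - 5v + 18 = (-1/4)(-4v^2 - 12v + 40) + (-8v + 28)
  -4v^2 - 12v + 40 = ((1/2)v + 13/4)(-8v + 28) + (-51)
  -8v + 28 = ((8/51)v - 28/51)(-51) + (0)
The last nonzero remainder is the constant -51, so the polynomials are coprime and gcd = 1.

1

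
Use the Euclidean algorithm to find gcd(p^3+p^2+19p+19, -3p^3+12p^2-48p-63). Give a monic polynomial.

By polynomial division,
  p^3+p^2+19p+19 = (-1/3)(-3p^3+12p^2-48p-63) + (5p^2+3p-2)
  -3p^3+12p^2-48p-63 = (-(3/5)p+69/25)(5p^2+3p-2) + (-(1437/25)p-1437/25)
  5p^2+3p-2 = (-(125/1437)p+50/1437)(-(1437/25)p-1437/25) + (0)
Last nonzero remainder: -(1437/25)p-1437/25. Dividing through by -1437/25 gives the monic gcd p+1.

p+1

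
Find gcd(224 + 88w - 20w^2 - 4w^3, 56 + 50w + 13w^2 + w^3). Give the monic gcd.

By polynomial division,
  -4w^3 - 20w^2 + 88w + 224 = (-4)(w^3 + 13w^2 + 50w + 56) + (32w^2 + 288w + 448)
  w^3 + 13w^2 + 50w + 56 = ((1/32)w + 1/8)(32w^2 + 288w + 448) + (0)
Last nonzero remainder: 32w^2 + 288w + 448. Dividing through by 32 gives the monic gcd w^2 + 9w + 14.

14 + 9w + w^2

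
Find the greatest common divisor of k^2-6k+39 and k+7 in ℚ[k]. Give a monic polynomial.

By polynomial division,
  k^2-6k+39 = (k-13)(k+7) + (130)
  k+7 = ((1/130)k+7/130)(130) + (0)
The last nonzero remainder is the constant 130, so the polynomials are coprime and gcd = 1.

1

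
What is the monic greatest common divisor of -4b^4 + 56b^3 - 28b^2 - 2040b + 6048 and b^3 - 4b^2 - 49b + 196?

Repeated division with remainder:
  -4b^4 + 56b^3 - 28b^2 - 2040b + 6048 = (-4b + 40)(b^3 - 4b^2 - 49b + 196) + (-64b^2 + 704b - 1792)
  b^3 - 4b^2 - 49b + 196 = (-(1/64)b - 7/64)(-64b^2 + 704b - 1792) + (0)
Last nonzero remainder: -64b^2 + 704b - 1792. Dividing through by -64 gives the monic gcd b^2 - 11b + 28.

b^2 - 11b + 28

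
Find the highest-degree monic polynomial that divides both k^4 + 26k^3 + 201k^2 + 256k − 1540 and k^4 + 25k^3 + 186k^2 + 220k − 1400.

k^3 + 15k^2 + 36k − 140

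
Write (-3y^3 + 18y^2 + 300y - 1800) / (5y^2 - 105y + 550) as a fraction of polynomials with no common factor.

Euclidean algorithm in ℚ[y]:
  -3y^3 + 18y^2 + 300y - 1800 = (-(3/5)y - 9)(5y^2 - 105y + 550) + (-315y + 3150)
  5y^2 - 105y + 550 = (-(1/63)y + 11/63)(-315y + 3150) + (0)
Last nonzero remainder: -315y + 3150. Dividing through by -315 gives the monic gcd y - 10.
Cancel y - 10 from numerator and denominator to get the reduced form.

(-3y^2 - 12y + 180)/(5y - 55)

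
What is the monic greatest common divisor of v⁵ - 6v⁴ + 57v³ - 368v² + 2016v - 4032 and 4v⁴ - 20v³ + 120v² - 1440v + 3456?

v³ + v² + 36v - 144

By polynomial division,
  v⁵ - 6v⁴ + 57v³ - 368v² + 2016v - 4032 = ((1/4)v - 1/4)(4v⁴ - 20v³ + 120v² - 1440v + 3456) + (22v³ + 22v² + 792v - 3168)
  4v⁴ - 20v³ + 120v² - 1440v + 3456 = ((2/11)v - 12/11)(22v³ + 22v² + 792v - 3168) + (0)
Last nonzero remainder: 22v³ + 22v² + 792v - 3168. Dividing through by 22 gives the monic gcd v³ + v² + 36v - 144.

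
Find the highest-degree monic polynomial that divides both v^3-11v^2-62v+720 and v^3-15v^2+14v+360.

Apply the Euclidean algorithm:
  v^3-11v^2-62v+720 = (v^3-15v^2+14v+360) + (4v^2-76v+360)
  v^3-15v^2+14v+360 = ((1/4)v+1)(4v^2-76v+360) + (0)
Last nonzero remainder: 4v^2-76v+360. Dividing through by 4 gives the monic gcd v^2-19v+90.

v^2-19v+90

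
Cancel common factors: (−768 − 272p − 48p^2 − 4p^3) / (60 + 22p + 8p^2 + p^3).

Euclidean algorithm in ℚ[p]:
  −4p^3 − 48p^2 − 272p − 768 = (−4)(p^3 + 8p^2 + 22p + 60) + (−16p^2 − 184p − 528)
  p^3 + 8p^2 + 22p + 60 = (−(1/16)p + 7/32)(−16p^2 − 184p − 528) + ((117/4)p + 351/2)
  −16p^2 − 184p − 528 = (−(64/117)p − 352/117)((117/4)p + 351/2) + (0)
Last nonzero remainder: (117/4)p + 351/2. Dividing through by 117/4 gives the monic gcd p + 6.
Cancel p + 6 from numerator and denominator to get the reduced form.

(−128 − 24p − 4p^2)/(10 + 2p + p^2)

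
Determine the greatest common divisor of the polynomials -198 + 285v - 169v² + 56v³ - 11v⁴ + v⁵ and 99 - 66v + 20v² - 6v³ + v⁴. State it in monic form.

9 - 6v + v²

Apply the Euclidean algorithm:
  v⁵ - 11v⁴ + 56v³ - 169v² + 285v - 198 = (v - 5)(v⁴ - 6v³ + 20v² - 66v + 99) + (6v³ - 3v² - 144v + 297)
  v⁴ - 6v³ + 20v² - 66v + 99 = ((1/6)v - 11/12)(6v³ - 3v² - 144v + 297) + ((165/4)v² - (495/2)v + 1485/4)
  6v³ - 3v² - 144v + 297 = ((8/55)v + 4/5)((165/4)v² - (495/2)v + 1485/4) + (0)
Last nonzero remainder: (165/4)v² - (495/2)v + 1485/4. Dividing through by 165/4 gives the monic gcd v² - 6v + 9.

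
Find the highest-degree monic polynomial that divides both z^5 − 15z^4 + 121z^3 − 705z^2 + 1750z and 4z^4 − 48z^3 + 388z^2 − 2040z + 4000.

z^3 − 8z^2 + 65z − 250

By polynomial division,
  z^5 − 15z^4 + 121z^3 − 705z^2 + 1750z = ((1/4)z − 3/4)(4z^4 − 48z^3 + 388z^2 − 2040z + 4000) + (−12z^3 + 96z^2 − 780z + 3000)
  4z^4 − 48z^3 + 388z^2 − 2040z + 4000 = (−(1/3)z + 4/3)(−12z^3 + 96z^2 − 780z + 3000) + (0)
Last nonzero remainder: −12z^3 + 96z^2 − 780z + 3000. Dividing through by −12 gives the monic gcd z^3 − 8z^2 + 65z − 250.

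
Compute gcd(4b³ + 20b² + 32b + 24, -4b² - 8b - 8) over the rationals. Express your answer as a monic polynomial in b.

b² + 2b + 2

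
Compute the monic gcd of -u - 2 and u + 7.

Apply the Euclidean algorithm:
  -u - 2 = (-1)(u + 7) + (5)
  u + 7 = ((1/5)u + 7/5)(5) + (0)
The last nonzero remainder is the constant 5, so the polynomials are coprime and gcd = 1.

1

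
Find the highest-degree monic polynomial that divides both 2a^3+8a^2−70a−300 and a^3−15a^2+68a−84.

a−6

Apply the Euclidean algorithm:
  2a^3+8a^2−70a−300 = (2)(a^3−15a^2+68a−84) + (38a^2−206a−132)
  a^3−15a^2+68a−84 = ((1/38)a−91/361)(38a^2−206a−132) + ((7056/361)a−42336/361)
  38a^2−206a−132 = ((6859/3528)a+3971/3528)((7056/361)a−42336/361) + (0)
Last nonzero remainder: (7056/361)a−42336/361. Dividing through by 7056/361 gives the monic gcd a−6.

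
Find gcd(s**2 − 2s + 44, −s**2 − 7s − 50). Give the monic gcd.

1

Repeated division with remainder:
  s**2 − 2s + 44 = (−1)(−s**2 − 7s − 50) + (−9s − 6)
  −s**2 − 7s − 50 = ((1/9)s + 19/27)(−9s − 6) + (−412/9)
  −9s − 6 = ((81/412)s + 27/206)(−412/9) + (0)
The last nonzero remainder is the constant −412/9, so the polynomials are coprime and gcd = 1.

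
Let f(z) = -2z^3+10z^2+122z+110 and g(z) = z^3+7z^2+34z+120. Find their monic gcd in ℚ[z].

z+5

Repeated division with remainder:
  -2z^3+10z^2+122z+110 = (-2)(z^3+7z^2+34z+120) + (24z^2+190z+350)
  z^3+7z^2+34z+120 = ((1/24)z-11/288)(24z^2+190z+350) + ((3841/144)z+19205/144)
  24z^2+190z+350 = ((3456/3841)z+10080/3841)((3841/144)z+19205/144) + (0)
Last nonzero remainder: (3841/144)z+19205/144. Dividing through by 3841/144 gives the monic gcd z+5.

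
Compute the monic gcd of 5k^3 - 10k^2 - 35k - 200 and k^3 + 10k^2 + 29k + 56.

k^2 + 3k + 8

Apply the Euclidean algorithm:
  5k^3 - 10k^2 - 35k - 200 = (5)(k^3 + 10k^2 + 29k + 56) + (-60k^2 - 180k - 480)
  k^3 + 10k^2 + 29k + 56 = (-(1/60)k - 7/60)(-60k^2 - 180k - 480) + (0)
Last nonzero remainder: -60k^2 - 180k - 480. Dividing through by -60 gives the monic gcd k^2 + 3k + 8.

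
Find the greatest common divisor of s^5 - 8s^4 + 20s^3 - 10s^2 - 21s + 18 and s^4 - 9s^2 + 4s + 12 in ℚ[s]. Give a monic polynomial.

Repeated division with remainder:
  s^5 - 8s^4 + 20s^3 - 10s^2 - 21s + 18 = (s - 8)(s^4 - 9s^2 + 4s + 12) + (29s^3 - 86s^2 - s + 114)
  s^4 - 9s^2 + 4s + 12 = ((1/29)s + 86/841)(29s^3 - 86s^2 - s + 114) + (-(144/841)s^2 + (144/841)s + 288/841)
  29s^3 - 86s^2 - s + 114 = (-(24389/144)s + 15979/48)(-(144/841)s^2 + (144/841)s + 288/841) + (0)
Last nonzero remainder: -(144/841)s^2 + (144/841)s + 288/841. Dividing through by -144/841 gives the monic gcd s^2 - s - 2.

s^2 - s - 2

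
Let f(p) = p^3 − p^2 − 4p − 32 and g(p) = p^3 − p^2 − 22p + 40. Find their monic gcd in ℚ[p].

p − 4

Euclidean algorithm in ℚ[p]:
  p^3 − p^2 − 4p − 32 = (p^3 − p^2 − 22p + 40) + (18p − 72)
  p^3 − p^2 − 22p + 40 = ((1/18)p^2 + (1/6)p − 5/9)(18p − 72) + (0)
Last nonzero remainder: 18p − 72. Dividing through by 18 gives the monic gcd p − 4.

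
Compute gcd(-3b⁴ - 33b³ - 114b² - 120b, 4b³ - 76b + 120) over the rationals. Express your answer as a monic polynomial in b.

Euclidean algorithm in ℚ[b]:
  -3b⁴ - 33b³ - 114b² - 120b = (-(3/4)b - 33/4)(4b³ - 76b + 120) + (-171b² - 657b + 990)
  4b³ - 76b + 120 = (-(4/171)b + 292/3249)(-171b² - 657b + 990) + ((2240/361)b + 11200/361)
  -171b² - 657b + 990 = (-(61731/2240)b + 35739/1120)((2240/361)b + 11200/361) + (0)
Last nonzero remainder: (2240/361)b + 11200/361. Dividing through by 2240/361 gives the monic gcd b + 5.

b + 5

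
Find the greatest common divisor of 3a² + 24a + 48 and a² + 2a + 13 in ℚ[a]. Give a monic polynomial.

1

By polynomial division,
  3a² + 24a + 48 = (3)(a² + 2a + 13) + (18a + 9)
  a² + 2a + 13 = ((1/18)a + 1/12)(18a + 9) + (49/4)
  18a + 9 = ((72/49)a + 36/49)(49/4) + (0)
The last nonzero remainder is the constant 49/4, so the polynomials are coprime and gcd = 1.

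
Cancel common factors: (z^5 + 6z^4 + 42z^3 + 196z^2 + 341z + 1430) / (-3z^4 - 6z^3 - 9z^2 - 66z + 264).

By polynomial division,
  z^5 + 6z^4 + 42z^3 + 196z^2 + 341z + 1430 = (-(1/3)z - 4/3)(-3z^4 - 6z^3 - 9z^2 - 66z + 264) + (31z^3 + 162z^2 + 341z + 1782)
  -3z^4 - 6z^3 - 9z^2 - 66z + 264 = (-(3/31)z + 300/961)(31z^3 + 162z^2 + 341z + 1782) + (-(25536/961)z^2 - 280896/961)
  31z^3 + 162z^2 + 341z + 1782 = (-(29791/25536)z - 25947/4256)(-(25536/961)z^2 - 280896/961) + (0)
Last nonzero remainder: -(25536/961)z^2 - 280896/961. Dividing through by -25536/961 gives the monic gcd z^2 + 11.
Cancel z^2 + 11 from numerator and denominator to get the reduced form.

(-z^3 - 6z^2 - 31z - 130)/(3z^2 + 6z - 24)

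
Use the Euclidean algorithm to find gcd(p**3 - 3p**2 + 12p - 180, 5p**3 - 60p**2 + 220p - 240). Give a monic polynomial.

p - 6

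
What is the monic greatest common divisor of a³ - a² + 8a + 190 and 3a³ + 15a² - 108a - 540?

Euclidean algorithm in ℚ[a]:
  a³ - a² + 8a + 190 = (1/3)(3a³ + 15a² - 108a - 540) + (-6a² + 44a + 370)
  3a³ + 15a² - 108a - 540 = (-(1/2)a - 37/6)(-6a² + 44a + 370) + ((1045/3)a + 5225/3)
  -6a² + 44a + 370 = (-(18/1045)a + 222/1045)((1045/3)a + 5225/3) + (0)
Last nonzero remainder: (1045/3)a + 5225/3. Dividing through by 1045/3 gives the monic gcd a + 5.

a + 5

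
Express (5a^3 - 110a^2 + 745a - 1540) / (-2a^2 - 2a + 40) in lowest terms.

Repeated division with remainder:
  5a^3 - 110a^2 + 745a - 1540 = (-(5/2)a + 115/2)(-2a^2 - 2a + 40) + (960a - 3840)
  -2a^2 - 2a + 40 = (-(1/480)a - 1/96)(960a - 3840) + (0)
Last nonzero remainder: 960a - 3840. Dividing through by 960 gives the monic gcd a - 4.
Cancel a - 4 from numerator and denominator to get the reduced form.

(-5a^2 + 90a - 385)/(2a + 10)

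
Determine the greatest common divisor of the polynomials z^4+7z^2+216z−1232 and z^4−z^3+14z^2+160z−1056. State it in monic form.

z^3−7z^2+56z−176

Repeated division with remainder:
  z^4+7z^2+216z−1232 = (z^4−z^3+14z^2+160z−1056) + (z^3−7z^2+56z−176)
  z^4−z^3+14z^2+160z−1056 = (z+6)(z^3−7z^2+56z−176) + (0)
The last nonzero remainder z^3−7z^2+56z−176 is already monic.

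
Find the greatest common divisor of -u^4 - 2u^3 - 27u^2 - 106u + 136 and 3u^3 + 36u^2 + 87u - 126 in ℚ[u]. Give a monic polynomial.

u - 1

Apply the Euclidean algorithm:
  -u^4 - 2u^3 - 27u^2 - 106u + 136 = (-(1/3)u + 10/3)(3u^3 + 36u^2 + 87u - 126) + (-118u^2 - 438u + 556)
  3u^3 + 36u^2 + 87u - 126 = (-(3/118)u - 1467/6962)(-118u^2 - 438u + 556) + ((30780/3481)u - 30780/3481)
  -118u^2 - 438u + 556 = (-(205379/15390)u - 483859/7695)((30780/3481)u - 30780/3481) + (0)
Last nonzero remainder: (30780/3481)u - 30780/3481. Dividing through by 30780/3481 gives the monic gcd u - 1.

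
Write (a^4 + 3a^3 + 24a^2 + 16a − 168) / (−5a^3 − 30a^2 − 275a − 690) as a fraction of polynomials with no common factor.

Apply the Euclidean algorithm:
  a^4 + 3a^3 + 24a^2 + 16a − 168 = (−(1/5)a + 3/5)(−5a^3 − 30a^2 − 275a − 690) + (−13a^2 + 43a + 246)
  −5a^3 − 30a^2 − 275a − 690 = ((5/13)a + 605/169)(−13a^2 + 43a + 246) + (−(88480/169)a − 265440/169)
  −13a^2 + 43a + 246 = ((2197/88480)a − 6929/44240)(−(88480/169)a − 265440/169) + (0)
Last nonzero remainder: −(88480/169)a − 265440/169. Dividing through by −88480/169 gives the monic gcd a + 3.
Cancel a + 3 from numerator and denominator to get the reduced form.

(−a^3 − 24a + 56)/(5a^2 + 15a + 230)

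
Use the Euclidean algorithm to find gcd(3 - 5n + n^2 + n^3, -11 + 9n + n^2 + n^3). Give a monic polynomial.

-1 + n

Apply the Euclidean algorithm:
  n^3 + n^2 - 5n + 3 = (n^3 + n^2 + 9n - 11) + (-14n + 14)
  n^3 + n^2 + 9n - 11 = (-(1/14)n^2 - (1/7)n - 11/14)(-14n + 14) + (0)
Last nonzero remainder: -14n + 14. Dividing through by -14 gives the monic gcd n - 1.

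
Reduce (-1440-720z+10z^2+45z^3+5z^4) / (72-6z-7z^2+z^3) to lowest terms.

(120+50z+5z^2)/(-6+z)

By polynomial division,
  5z^4+45z^3+10z^2-720z-1440 = (5z+80)(z^3-7z^2-6z+72) + (600z^2-600z-7200)
  z^3-7z^2-6z+72 = ((1/600)z-1/100)(600z^2-600z-7200) + (0)
Last nonzero remainder: 600z^2-600z-7200. Dividing through by 600 gives the monic gcd z^2-z-12.
Cancel z^2-z-12 from numerator and denominator to get the reduced form.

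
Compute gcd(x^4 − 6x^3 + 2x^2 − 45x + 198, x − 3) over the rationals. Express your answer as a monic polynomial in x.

Repeated division with remainder:
  x^4 − 6x^3 + 2x^2 − 45x + 198 = (x^3 − 3x^2 − 7x − 66)(x − 3) + (0)
The last nonzero remainder x − 3 is already monic.

x − 3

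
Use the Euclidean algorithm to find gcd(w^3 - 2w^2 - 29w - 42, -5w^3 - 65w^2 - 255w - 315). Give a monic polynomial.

w + 3

Repeated division with remainder:
  w^3 - 2w^2 - 29w - 42 = (-1/5)(-5w^3 - 65w^2 - 255w - 315) + (-15w^2 - 80w - 105)
  -5w^3 - 65w^2 - 255w - 315 = ((1/3)w + 23/9)(-15w^2 - 80w - 105) + (-(140/9)w - 140/3)
  -15w^2 - 80w - 105 = ((27/28)w + 9/4)(-(140/9)w - 140/3) + (0)
Last nonzero remainder: -(140/9)w - 140/3. Dividing through by -140/9 gives the monic gcd w + 3.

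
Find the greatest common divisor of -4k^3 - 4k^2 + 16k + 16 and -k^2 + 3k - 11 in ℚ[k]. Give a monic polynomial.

1

Apply the Euclidean algorithm:
  -4k^3 - 4k^2 + 16k + 16 = (4k + 16)(-k^2 + 3k - 11) + (12k + 192)
  -k^2 + 3k - 11 = (-(1/12)k + 19/12)(12k + 192) + (-315)
  12k + 192 = (-(4/105)k - 64/105)(-315) + (0)
The last nonzero remainder is the constant -315, so the polynomials are coprime and gcd = 1.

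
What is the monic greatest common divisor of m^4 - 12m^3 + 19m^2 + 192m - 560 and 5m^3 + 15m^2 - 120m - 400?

m^2 - m - 20

Euclidean algorithm in ℚ[m]:
  m^4 - 12m^3 + 19m^2 + 192m - 560 = ((1/5)m - 3)(5m^3 + 15m^2 - 120m - 400) + (88m^2 - 88m - 1760)
  5m^3 + 15m^2 - 120m - 400 = ((5/88)m + 5/22)(88m^2 - 88m - 1760) + (0)
Last nonzero remainder: 88m^2 - 88m - 1760. Dividing through by 88 gives the monic gcd m^2 - m - 20.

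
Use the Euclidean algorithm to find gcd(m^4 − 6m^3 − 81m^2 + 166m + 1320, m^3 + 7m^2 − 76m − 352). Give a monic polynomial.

Apply the Euclidean algorithm:
  m^4 − 6m^3 − 81m^2 + 166m + 1320 = (m − 13)(m^3 + 7m^2 − 76m − 352) + (86m^2 − 470m − 3256)
  m^3 + 7m^2 − 76m − 352 = ((1/86)m + 268/1849)(86m^2 − 470m − 3256) + ((55440/1849)m + 221760/1849)
  86m^2 − 470m − 3256 = ((79507/27720)m − 68413/2520)((55440/1849)m + 221760/1849) + (0)
Last nonzero remainder: (55440/1849)m + 221760/1849. Dividing through by 55440/1849 gives the monic gcd m + 4.

m + 4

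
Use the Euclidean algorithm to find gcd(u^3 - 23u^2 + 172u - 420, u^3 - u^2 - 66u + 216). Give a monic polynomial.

By polynomial division,
  u^3 - 23u^2 + 172u - 420 = (u^3 - u^2 - 66u + 216) + (-22u^2 + 238u - 636)
  u^3 - u^2 - 66u + 216 = (-(1/22)u - 54/121)(-22u^2 + 238u - 636) + ((1368/121)u - 8208/121)
  -22u^2 + 238u - 636 = (-(1331/684)u + 6413/684)((1368/121)u - 8208/121) + (0)
Last nonzero remainder: (1368/121)u - 8208/121. Dividing through by 1368/121 gives the monic gcd u - 6.

u - 6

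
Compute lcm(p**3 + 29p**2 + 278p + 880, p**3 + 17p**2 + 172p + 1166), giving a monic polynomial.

p**5 + 35p**4 + 558p**3 + 5622p**2 + 34748p + 93280

By polynomial division,
  p**3 + 29p**2 + 278p + 880 = (p**3 + 17p**2 + 172p + 1166) + (12p**2 + 106p - 286)
  p**3 + 17p**2 + 172p + 1166 = ((1/12)p + 49/72)(12p**2 + 106p - 286) + ((4453/36)p + 48983/36)
  12p**2 + 106p - 286 = ((432/4453)p - 936/4453)((4453/36)p + 48983/36) + (0)
Last nonzero remainder: (4453/36)p + 48983/36. Dividing through by 4453/36 gives the monic gcd p + 11.
Then lcm(f, g) = f·g / gcd(f, g); expanding and making the result monic gives the answer.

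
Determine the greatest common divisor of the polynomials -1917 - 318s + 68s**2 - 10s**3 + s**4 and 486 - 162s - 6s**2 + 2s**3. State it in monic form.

-9 + s

By polynomial division,
  s**4 - 10s**3 + 68s**2 - 318s - 1917 = ((1/2)s - 7/2)(2s**3 - 6s**2 - 162s + 486) + (128s**2 - 1128s - 216)
  2s**3 - 6s**2 - 162s + 486 = ((1/64)s + 93/1024)(128s**2 - 1128s - 216) + (-(7191/128)s + 64719/128)
  128s**2 - 1128s - 216 = (-(16384/7191)s - 1024/2397)(-(7191/128)s + 64719/128) + (0)
Last nonzero remainder: -(7191/128)s + 64719/128. Dividing through by -7191/128 gives the monic gcd s - 9.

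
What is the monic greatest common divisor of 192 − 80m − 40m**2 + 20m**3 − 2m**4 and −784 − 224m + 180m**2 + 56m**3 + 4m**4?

Repeated division with remainder:
  −2m**4 + 20m**3 − 40m**2 − 80m + 192 = (−1/2)(4m**4 + 56m**3 + 180m**2 − 224m − 784) + (48m**3 + 50m**2 − 192m − 200)
  4m**4 + 56m**3 + 180m**2 − 224m − 784 = ((1/12)m + 311/288)(48m**3 + 50m**2 − 192m − 200) + ((20449/144)m**2 − 20449/36)
  48m**3 + 50m**2 − 192m − 200 = ((6912/20449)m + 7200/20449)((20449/144)m**2 − 20449/36) + (0)
Last nonzero remainder: (20449/144)m**2 − 20449/36. Dividing through by 20449/144 gives the monic gcd m**2 − 4.

−4 + m**2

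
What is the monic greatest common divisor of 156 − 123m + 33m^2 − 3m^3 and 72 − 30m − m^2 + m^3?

−4 + m

Euclidean algorithm in ℚ[m]:
  −3m^3 + 33m^2 − 123m + 156 = (−3)(m^3 − m^2 − 30m + 72) + (30m^2 − 213m + 372)
  m^3 − m^2 − 30m + 72 = ((1/30)m + 61/300)(30m^2 − 213m + 372) + ((91/100)m − 91/25)
  30m^2 − 213m + 372 = ((3000/91)m − 9300/91)((91/100)m − 91/25) + (0)
Last nonzero remainder: (91/100)m − 91/25. Dividing through by 91/100 gives the monic gcd m − 4.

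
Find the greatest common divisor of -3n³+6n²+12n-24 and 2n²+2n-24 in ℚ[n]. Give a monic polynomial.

Apply the Euclidean algorithm:
  -3n³+6n²+12n-24 = (-(3/2)n+9/2)(2n²+2n-24) + (-33n+84)
  2n²+2n-24 = (-(2/33)n-26/121)(-33n+84) + (-720/121)
  -33n+84 = ((1331/240)n-847/60)(-720/121) + (0)
The last nonzero remainder is the constant -720/121, so the polynomials are coprime and gcd = 1.

1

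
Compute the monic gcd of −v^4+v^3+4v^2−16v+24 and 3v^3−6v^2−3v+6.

v−2

By polynomial division,
  −v^4+v^3+4v^2−16v+24 = (−(1/3)v−1/3)(3v^3−6v^2−3v+6) + (v^2−15v+26)
  3v^3−6v^2−3v+6 = (3v+39)(v^2−15v+26) + (504v−1008)
  v^2−15v+26 = ((1/504)v−13/504)(504v−1008) + (0)
Last nonzero remainder: 504v−1008. Dividing through by 504 gives the monic gcd v−2.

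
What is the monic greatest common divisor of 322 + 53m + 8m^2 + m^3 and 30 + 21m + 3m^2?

Euclidean algorithm in ℚ[m]:
  m^3 + 8m^2 + 53m + 322 = ((1/3)m + 1/3)(3m^2 + 21m + 30) + (36m + 312)
  3m^2 + 21m + 30 = ((1/12)m - 5/36)(36m + 312) + (220/3)
  36m + 312 = ((27/55)m + 234/55)(220/3) + (0)
The last nonzero remainder is the constant 220/3, so the polynomials are coprime and gcd = 1.

1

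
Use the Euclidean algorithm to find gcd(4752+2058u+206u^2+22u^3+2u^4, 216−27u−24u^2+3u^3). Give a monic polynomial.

3+u

By polynomial division,
  2u^4+22u^3+206u^2+2058u+4752 = ((2/3)u+38/3)(3u^3−24u^2−27u+216) + (528u^2+2256u+2016)
  3u^3−24u^2−27u+216 = ((1/176)u−135/1936)(528u^2+2256u+2016) + ((14382/121)u+43146/121)
  528u^2+2256u+2016 = ((10648/2397)u+13552/2397)((14382/121)u+43146/121) + (0)
Last nonzero remainder: (14382/121)u+43146/121. Dividing through by 14382/121 gives the monic gcd u+3.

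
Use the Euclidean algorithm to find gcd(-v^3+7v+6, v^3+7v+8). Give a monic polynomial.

v+1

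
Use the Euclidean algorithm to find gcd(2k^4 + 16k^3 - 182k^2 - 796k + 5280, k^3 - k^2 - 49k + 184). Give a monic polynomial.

Repeated division with remainder:
  2k^4 + 16k^3 - 182k^2 - 796k + 5280 = (2k + 18)(k^3 - k^2 - 49k + 184) + (-66k^2 - 282k + 1968)
  k^3 - k^2 - 49k + 184 = (-(1/66)k + 29/363)(-66k^2 - 282k + 1968) + ((405/121)k + 3240/121)
  -66k^2 - 282k + 1968 = (-(2662/135)k + 9922/135)((405/121)k + 3240/121) + (0)
Last nonzero remainder: (405/121)k + 3240/121. Dividing through by 405/121 gives the monic gcd k + 8.

k + 8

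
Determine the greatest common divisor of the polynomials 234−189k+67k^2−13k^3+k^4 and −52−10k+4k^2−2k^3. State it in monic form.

By polynomial division,
  k^4−13k^3+67k^2−189k+234 = (−(1/2)k+11/2)(−2k^3+4k^2−10k−52) + (40k^2−160k+520)
  −2k^3+4k^2−10k−52 = (−(1/20)k−1/10)(40k^2−160k+520) + (0)
Last nonzero remainder: 40k^2−160k+520. Dividing through by 40 gives the monic gcd k^2−4k+13.

13−4k+k^2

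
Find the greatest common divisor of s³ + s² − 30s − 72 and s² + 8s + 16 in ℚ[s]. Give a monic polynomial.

Euclidean algorithm in ℚ[s]:
  s³ + s² − 30s − 72 = (s − 7)(s² + 8s + 16) + (10s + 40)
  s² + 8s + 16 = ((1/10)s + 2/5)(10s + 40) + (0)
Last nonzero remainder: 10s + 40. Dividing through by 10 gives the monic gcd s + 4.

s + 4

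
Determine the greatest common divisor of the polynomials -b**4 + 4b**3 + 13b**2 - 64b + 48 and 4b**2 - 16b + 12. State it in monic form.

b**2 - 4b + 3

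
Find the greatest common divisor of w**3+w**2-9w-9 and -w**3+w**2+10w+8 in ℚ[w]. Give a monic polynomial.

Apply the Euclidean algorithm:
  w**3+w**2-9w-9 = (-1)(-w**3+w**2+10w+8) + (2w**2+w-1)
  -w**3+w**2+10w+8 = (-(1/2)w+3/4)(2w**2+w-1) + ((35/4)w+35/4)
  2w**2+w-1 = ((8/35)w-4/35)((35/4)w+35/4) + (0)
Last nonzero remainder: (35/4)w+35/4. Dividing through by 35/4 gives the monic gcd w+1.

w+1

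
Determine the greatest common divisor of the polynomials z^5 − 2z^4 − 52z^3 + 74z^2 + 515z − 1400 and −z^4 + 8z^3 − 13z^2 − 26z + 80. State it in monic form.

z^2 − 5z + 8

By polynomial division,
  z^5 − 2z^4 − 52z^3 + 74z^2 + 515z − 1400 = (−z − 6)(−z^4 + 8z^3 − 13z^2 − 26z + 80) + (−17z^3 − 30z^2 + 439z − 920)
  −z^4 + 8z^3 − 13z^2 − 26z + 80 = ((1/17)z − 166/289)(−17z^3 − 30z^2 + 439z − 920) + (−(16200/289)z^2 + (81000/289)z − 129600/289)
  −17z^3 − 30z^2 + 439z − 920 = ((4913/16200)z + 6647/3240)(−(16200/289)z^2 + (81000/289)z − 129600/289) + (0)
Last nonzero remainder: −(16200/289)z^2 + (81000/289)z − 129600/289. Dividing through by −16200/289 gives the monic gcd z^2 − 5z + 8.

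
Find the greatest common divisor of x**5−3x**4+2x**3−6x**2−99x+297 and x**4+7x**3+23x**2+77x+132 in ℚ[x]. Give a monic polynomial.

Euclidean algorithm in ℚ[x]:
  x**5−3x**4+2x**3−6x**2−99x+297 = (x−10)(x**4+7x**3+23x**2+77x+132) + (49x**3+147x**2+539x+1617)
  x**4+7x**3+23x**2+77x+132 = ((1/49)x+4/49)(49x**3+147x**2+539x+1617) + (0)
Last nonzero remainder: 49x**3+147x**2+539x+1617. Dividing through by 49 gives the monic gcd x**3+3x**2+11x+33.

x**3+3x**2+11x+33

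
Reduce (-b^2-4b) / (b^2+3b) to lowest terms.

Euclidean algorithm in ℚ[b]:
  -b^2-4b = (-1)(b^2+3b) + (-b)
  b^2+3b = (-b-3)(-b) + (0)
Last nonzero remainder: -b. Dividing through by -1 gives the monic gcd b.
Cancel b from numerator and denominator to get the reduced form.

(-b-4)/(b+3)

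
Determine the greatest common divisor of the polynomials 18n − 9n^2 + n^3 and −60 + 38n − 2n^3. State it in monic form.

−3 + n

By polynomial division,
  n^3 − 9n^2 + 18n = (−1/2)(−2n^3 + 38n − 60) + (−9n^2 + 37n − 30)
  −2n^3 + 38n − 60 = ((2/9)n + 74/81)(−9n^2 + 37n − 30) + ((880/81)n − 880/27)
  −9n^2 + 37n − 30 = (−(729/880)n + 81/88)((880/81)n − 880/27) + (0)
Last nonzero remainder: (880/81)n − 880/27. Dividing through by 880/81 gives the monic gcd n − 3.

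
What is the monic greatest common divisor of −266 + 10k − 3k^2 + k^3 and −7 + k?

−7 + k

Apply the Euclidean algorithm:
  k^3 − 3k^2 + 10k − 266 = (k^2 + 4k + 38)(k − 7) + (0)
The last nonzero remainder k − 7 is already monic.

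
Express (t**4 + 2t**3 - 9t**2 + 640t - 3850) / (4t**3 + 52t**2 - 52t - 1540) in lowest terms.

By polynomial division,
  t**4 + 2t**3 - 9t**2 + 640t - 3850 = ((1/4)t - 11/4)(4t**3 + 52t**2 - 52t - 1540) + (147t**2 + 882t - 8085)
  4t**3 + 52t**2 - 52t - 1540 = ((4/147)t + 4/21)(147t**2 + 882t - 8085) + (0)
Last nonzero remainder: 147t**2 + 882t - 8085. Dividing through by 147 gives the monic gcd t**2 + 6t - 55.
Cancel t**2 + 6t - 55 from numerator and denominator to get the reduced form.

(t**2 - 4t + 70)/(4t + 28)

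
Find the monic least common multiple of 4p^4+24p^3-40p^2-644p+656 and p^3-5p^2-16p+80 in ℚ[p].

By polynomial division,
  4p^4+24p^3-40p^2-644p+656 = (4p+44)(p^3-5p^2-16p+80) + (244p^2-260p-2864)
  p^3-5p^2-16p+80 = ((1/244)p-60/3721)(244p^2-260p-2864) + (-(31460/3721)p+125840/3721)
  244p^2-260p-2864 = (-(226981/7865)p-666059/7865)(-(31460/3721)p+125840/3721) + (0)
Last nonzero remainder: -(31460/3721)p+125840/3721. Dividing through by -31460/3721 gives the monic gcd p-4.
Then lcm(f, g) = f·g / gcd(f, g); expanding and making the result monic gives the answer.

p^6+5p^5-36p^4-271p^3+525p^2+3056p-3280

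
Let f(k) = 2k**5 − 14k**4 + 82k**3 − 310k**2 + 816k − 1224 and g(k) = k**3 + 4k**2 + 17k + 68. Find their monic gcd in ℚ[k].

k**2 + 17

Apply the Euclidean algorithm:
  2k**5 − 14k**4 + 82k**3 − 310k**2 + 816k − 1224 = (2k**2 − 22k + 136)(k**3 + 4k**2 + 17k + 68) + (−616k**2 − 10472)
  k**3 + 4k**2 + 17k + 68 = (−(1/616)k − 1/154)(−616k**2 − 10472) + (0)
Last nonzero remainder: −616k**2 − 10472. Dividing through by −616 gives the monic gcd k**2 + 17.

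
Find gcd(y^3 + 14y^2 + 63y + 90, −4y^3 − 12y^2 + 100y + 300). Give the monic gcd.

y^2 + 8y + 15

Apply the Euclidean algorithm:
  y^3 + 14y^2 + 63y + 90 = (−1/4)(−4y^3 − 12y^2 + 100y + 300) + (11y^2 + 88y + 165)
  −4y^3 − 12y^2 + 100y + 300 = (−(4/11)y + 20/11)(11y^2 + 88y + 165) + (0)
Last nonzero remainder: 11y^2 + 88y + 165. Dividing through by 11 gives the monic gcd y^2 + 8y + 15.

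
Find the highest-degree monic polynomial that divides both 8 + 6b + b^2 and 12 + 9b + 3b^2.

1

Apply the Euclidean algorithm:
  b^2 + 6b + 8 = (1/3)(3b^2 + 9b + 12) + (3b + 4)
  3b^2 + 9b + 12 = (b + 5/3)(3b + 4) + (16/3)
  3b + 4 = ((9/16)b + 3/4)(16/3) + (0)
The last nonzero remainder is the constant 16/3, so the polynomials are coprime and gcd = 1.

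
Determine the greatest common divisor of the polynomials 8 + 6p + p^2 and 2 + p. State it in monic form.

By polynomial division,
  p^2 + 6p + 8 = (p + 4)(p + 2) + (0)
The last nonzero remainder p + 2 is already monic.

2 + p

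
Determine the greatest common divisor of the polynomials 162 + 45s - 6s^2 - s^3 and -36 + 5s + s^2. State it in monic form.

9 + s

Repeated division with remainder:
  -s^3 - 6s^2 + 45s + 162 = (-s - 1)(s^2 + 5s - 36) + (14s + 126)
  s^2 + 5s - 36 = ((1/14)s - 2/7)(14s + 126) + (0)
Last nonzero remainder: 14s + 126. Dividing through by 14 gives the monic gcd s + 9.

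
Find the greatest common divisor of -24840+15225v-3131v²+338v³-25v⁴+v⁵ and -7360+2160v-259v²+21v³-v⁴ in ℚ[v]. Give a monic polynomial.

Apply the Euclidean algorithm:
  v⁵-25v⁴+338v³-3131v²+15225v-24840 = (-v+4)(-v⁴+21v³-259v²+2160v-7360) + (-5v³+65v²-775v+4600)
  -v⁴+21v³-259v²+2160v-7360 = ((1/5)v-8/5)(-5v³+65v²-775v+4600) + (0)
Last nonzero remainder: -5v³+65v²-775v+4600. Dividing through by -5 gives the monic gcd v³-13v²+155v-920.

-920+155v-13v²+v³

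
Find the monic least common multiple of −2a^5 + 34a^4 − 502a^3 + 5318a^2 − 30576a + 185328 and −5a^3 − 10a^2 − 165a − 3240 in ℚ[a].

Apply the Euclidean algorithm:
  −2a^5 + 34a^4 − 502a^3 + 5318a^2 − 30576a + 185328 = ((2/5)a^2 − (38/5)a + 512/5)(−5a^3 − 10a^2 − 165a − 3240) + (6384a^2 − 38304a + 517104)
  −5a^3 − 10a^2 − 165a − 3240 = (−(5/6384)a − 5/798)(6384a^2 − 38304a + 517104) + (0)
Last nonzero remainder: 6384a^2 − 38304a + 517104. Dividing through by 6384 gives the monic gcd a^2 − 6a + 81.
Then lcm(f, g) = f·g / gcd(f, g); expanding and making the result monic gives the answer.

a^6 − 9a^5 + 115a^4 − 651a^3 − 5984a^2 + 29640a − 741312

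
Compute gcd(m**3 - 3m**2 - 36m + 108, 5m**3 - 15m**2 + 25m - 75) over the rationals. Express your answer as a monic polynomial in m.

Apply the Euclidean algorithm:
  m**3 - 3m**2 - 36m + 108 = (1/5)(5m**3 - 15m**2 + 25m - 75) + (-41m + 123)
  5m**3 - 15m**2 + 25m - 75 = (-(5/41)m**2 - 25/41)(-41m + 123) + (0)
Last nonzero remainder: -41m + 123. Dividing through by -41 gives the monic gcd m - 3.

m - 3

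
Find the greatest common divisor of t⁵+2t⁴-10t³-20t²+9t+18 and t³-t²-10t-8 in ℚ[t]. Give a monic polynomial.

t²+3t+2

Euclidean algorithm in ℚ[t]:
  t⁵+2t⁴-10t³-20t²+9t+18 = (t²+3t+3)(t³-t²-10t-8) + (21t²+63t+42)
  t³-t²-10t-8 = ((1/21)t-4/21)(21t²+63t+42) + (0)
Last nonzero remainder: 21t²+63t+42. Dividing through by 21 gives the monic gcd t²+3t+2.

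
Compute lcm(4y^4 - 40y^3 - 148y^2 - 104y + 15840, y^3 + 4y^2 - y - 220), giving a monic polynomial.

Repeated division with remainder:
  4y^4 - 40y^3 - 148y^2 - 104y + 15840 = (4y - 56)(y^3 + 4y^2 - y - 220) + (80y^2 + 720y + 3520)
  y^3 + 4y^2 - y - 220 = ((1/80)y - 1/16)(80y^2 + 720y + 3520) + (0)
Last nonzero remainder: 80y^2 + 720y + 3520. Dividing through by 80 gives the monic gcd y^2 + 9y + 44.
Then lcm(f, g) = f·g / gcd(f, g); expanding and making the result monic gives the answer.

y^5 - 15y^4 + 13y^3 + 159y^2 + 4090y - 19800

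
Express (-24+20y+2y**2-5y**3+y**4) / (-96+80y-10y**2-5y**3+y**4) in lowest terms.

(-4+y**2)/(-16+y**2)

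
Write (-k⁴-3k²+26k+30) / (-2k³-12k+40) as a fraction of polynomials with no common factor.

(k²-2k-3)/(2k-4)

Euclidean algorithm in ℚ[k]:
  -k⁴-3k²+26k+30 = ((1/2)k)(-2k³-12k+40) + (3k²+6k+30)
  -2k³-12k+40 = (-(2/3)k+4/3)(3k²+6k+30) + (0)
Last nonzero remainder: 3k²+6k+30. Dividing through by 3 gives the monic gcd k²+2k+10.
Cancel k²+2k+10 from numerator and denominator to get the reduced form.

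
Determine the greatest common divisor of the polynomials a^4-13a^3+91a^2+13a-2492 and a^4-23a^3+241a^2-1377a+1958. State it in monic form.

By polynomial division,
  a^4-13a^3+91a^2+13a-2492 = (a^4-23a^3+241a^2-1377a+1958) + (10a^3-150a^2+1390a-4450)
  a^4-23a^3+241a^2-1377a+1958 = ((1/10)a-4/5)(10a^3-150a^2+1390a-4450) + (-18a^2+180a-1602)
  10a^3-150a^2+1390a-4450 = (-(5/9)a+25/9)(-18a^2+180a-1602) + (0)
Last nonzero remainder: -18a^2+180a-1602. Dividing through by -18 gives the monic gcd a^2-10a+89.

a^2-10a+89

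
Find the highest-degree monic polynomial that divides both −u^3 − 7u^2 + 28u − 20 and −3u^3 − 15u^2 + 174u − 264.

u − 2

Repeated division with remainder:
  −u^3 − 7u^2 + 28u − 20 = (1/3)(−3u^3 − 15u^2 + 174u − 264) + (−2u^2 − 30u + 68)
  −3u^3 − 15u^2 + 174u − 264 = ((3/2)u − 15)(−2u^2 − 30u + 68) + (−378u + 756)
  −2u^2 − 30u + 68 = ((1/189)u + 17/189)(−378u + 756) + (0)
Last nonzero remainder: −378u + 756. Dividing through by −378 gives the monic gcd u − 2.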